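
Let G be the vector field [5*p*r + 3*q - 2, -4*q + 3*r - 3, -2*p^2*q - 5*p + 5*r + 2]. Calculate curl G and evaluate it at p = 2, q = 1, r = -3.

(∇×G)₁ = ∂G₃/∂q − ∂G₂/∂r = -2*p^2 - 3
(∇×G)₂ = ∂G₁/∂r − ∂G₃/∂p = 4*p*q + 5*p + 5
(∇×G)₃ = ∂G₂/∂p − ∂G₁/∂q = -3
∇×G = (-2*p^2 - 3, 4*p*q + 5*p + 5, -3)
At (2, 1, -3): (-11, 23, -3).

(-11, 23, -3)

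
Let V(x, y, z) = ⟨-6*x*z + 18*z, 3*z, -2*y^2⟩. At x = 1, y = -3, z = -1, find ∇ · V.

∂V₁/∂x = -6*z
∂V₂/∂y = 0
∂V₃/∂z = 0
∇·V = -6*z
At (1, -3, -1): 6.

6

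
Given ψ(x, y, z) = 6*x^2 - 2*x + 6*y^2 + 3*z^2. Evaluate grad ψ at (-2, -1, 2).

∂ψ/∂x = 12*x - 2
∂ψ/∂y = 12*y
∂ψ/∂z = 6*z
∇ψ = (12*x - 2, 12*y, 6*z)
At (-2, -1, 2): (-26, -12, 12).

(-26, -12, 12)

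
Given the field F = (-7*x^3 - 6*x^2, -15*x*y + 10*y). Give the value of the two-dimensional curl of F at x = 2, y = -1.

∂F₂/∂x = -15*y
∂F₁/∂y = 0
Scalar curl = -15*y
At (2, -1): 15.

15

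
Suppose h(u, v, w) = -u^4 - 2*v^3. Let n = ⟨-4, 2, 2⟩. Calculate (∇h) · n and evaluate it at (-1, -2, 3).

∂h/∂u = -4*u^3
∂h/∂v = -6*v^2
∂h/∂w = 0
∇h at (-1, -2, 3) = (4, -24, 0)
∇h · n = (4)(-4) + (-24)(2) + (0)(2) = -64

-64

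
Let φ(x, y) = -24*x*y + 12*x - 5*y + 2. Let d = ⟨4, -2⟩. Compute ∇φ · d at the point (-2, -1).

∂φ/∂x = -24*y + 12
∂φ/∂y = -24*x - 5
∇φ at (-2, -1) = (36, 43)
∇φ · d = (36)(4) + (43)(-2) = 58

58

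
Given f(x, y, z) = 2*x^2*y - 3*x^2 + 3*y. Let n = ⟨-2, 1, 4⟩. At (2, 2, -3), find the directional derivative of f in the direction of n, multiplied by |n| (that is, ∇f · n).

∂f/∂x = 4*x*y - 6*x
∂f/∂y = 2*x^2 + 3
∂f/∂z = 0
∇f at (2, 2, -3) = (4, 11, 0)
∇f · n = (4)(-2) + (11)(1) + (0)(4) = 3

3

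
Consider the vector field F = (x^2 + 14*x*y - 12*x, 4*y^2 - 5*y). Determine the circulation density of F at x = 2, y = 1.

-28

∂F₂/∂x = 0
∂F₁/∂y = 14*x
Scalar curl = -14*x
At (2, 1): -28.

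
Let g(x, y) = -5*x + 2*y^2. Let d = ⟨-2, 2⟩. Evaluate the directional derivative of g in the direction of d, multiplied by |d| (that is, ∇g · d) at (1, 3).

∂g/∂x = -5
∂g/∂y = 4*y
∇g at (1, 3) = (-5, 12)
∇g · d = (-5)(-2) + (12)(2) = 34

34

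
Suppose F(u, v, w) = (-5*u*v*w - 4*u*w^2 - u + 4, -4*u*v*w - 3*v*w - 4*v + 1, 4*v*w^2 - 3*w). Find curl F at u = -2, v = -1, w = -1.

(9, -26, 6)

(∇×F)₁ = ∂F₃/∂v − ∂F₂/∂w = 4*u*v + 3*v + 4*w^2
(∇×F)₂ = ∂F₁/∂w − ∂F₃/∂u = -5*u*v - 8*u*w
(∇×F)₃ = ∂F₂/∂u − ∂F₁/∂v = 5*u*w - 4*v*w
∇×F = (4*u*v + 3*v + 4*w^2, -5*u*v - 8*u*w, 5*u*w - 4*v*w)
At (-2, -1, -1): (9, -26, 6).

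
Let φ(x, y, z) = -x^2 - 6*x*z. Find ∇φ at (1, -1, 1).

∂φ/∂x = -2*x - 6*z
∂φ/∂y = 0
∂φ/∂z = -6*x
∇φ = (-2*x - 6*z, 0, -6*x)
At (1, -1, 1): (-8, 0, -6).

(-8, 0, -6)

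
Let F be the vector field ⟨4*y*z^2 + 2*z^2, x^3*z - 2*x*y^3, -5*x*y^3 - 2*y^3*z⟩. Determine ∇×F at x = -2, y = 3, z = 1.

(∇×F)₁ = ∂F₃/∂y − ∂F₂/∂z = -x^3 - 15*x*y^2 - 6*y^2*z
(∇×F)₂ = ∂F₁/∂z − ∂F₃/∂x = 5*y^3 + 8*y*z + 4*z
(∇×F)₃ = ∂F₂/∂x − ∂F₁/∂y = 3*x^2*z - 2*y^3 - 4*z^2
∇×F = (-x^3 - 15*x*y^2 - 6*y^2*z, 5*y^3 + 8*y*z + 4*z, 3*x^2*z - 2*y^3 - 4*z^2)
At (-2, 3, 1): (224, 163, -46).

(224, 163, -46)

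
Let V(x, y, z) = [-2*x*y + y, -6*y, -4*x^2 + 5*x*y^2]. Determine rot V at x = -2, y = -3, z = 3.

(∇×V)₁ = ∂V₃/∂y − ∂V₂/∂z = 10*x*y
(∇×V)₂ = ∂V₁/∂z − ∂V₃/∂x = 8*x - 5*y^2
(∇×V)₃ = ∂V₂/∂x − ∂V₁/∂y = 2*x - 1
∇×V = (10*x*y, 8*x - 5*y^2, 2*x - 1)
At (-2, -3, 3): (60, -61, -5).

(60, -61, -5)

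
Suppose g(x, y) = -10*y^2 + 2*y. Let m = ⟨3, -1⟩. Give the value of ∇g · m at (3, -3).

-62

∂g/∂x = 0
∂g/∂y = -20*y + 2
∇g at (3, -3) = (0, 62)
∇g · m = (0)(3) + (62)(-1) = -62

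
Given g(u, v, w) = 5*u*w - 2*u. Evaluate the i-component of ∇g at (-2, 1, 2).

8

(∇g)_1 = ∂g/∂u = 5*w - 2
At (-2, 1, 2): 8.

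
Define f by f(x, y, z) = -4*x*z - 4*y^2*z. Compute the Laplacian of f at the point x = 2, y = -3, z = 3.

-24

∂²f/∂x² = 0
∂²f/∂y² = -8*z
∂²f/∂z² = 0
∇²f = -8*z
At (2, -3, 3): -24.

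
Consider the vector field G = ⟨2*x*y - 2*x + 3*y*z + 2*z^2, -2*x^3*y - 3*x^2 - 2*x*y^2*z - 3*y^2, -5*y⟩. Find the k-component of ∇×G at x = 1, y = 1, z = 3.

-29

(∇×G)_3 = ∂G₂/∂x − ∂G₁/∂y
= -6*x^2*y - 6*x - 2*y^2*z − (2*x + 3*z)
= -6*x^2*y - 8*x - 2*y^2*z - 3*z
At (1, 1, 3): -29.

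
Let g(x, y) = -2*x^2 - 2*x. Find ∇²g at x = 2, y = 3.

-4

∂²g/∂x² = -4
∂²g/∂y² = 0
∇²g = -4
At (2, 3): -4.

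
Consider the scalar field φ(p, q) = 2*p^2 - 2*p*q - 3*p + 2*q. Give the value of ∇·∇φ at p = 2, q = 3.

∂²φ/∂p² = 4
∂²φ/∂q² = 0
∇²φ = 4
At (2, 3): 4.

4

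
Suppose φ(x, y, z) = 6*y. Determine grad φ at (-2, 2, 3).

∂φ/∂x = 0
∂φ/∂y = 6
∂φ/∂z = 0
∇φ = (0, 6, 0)
At (-2, 2, 3): (0, 6, 0).

(0, 6, 0)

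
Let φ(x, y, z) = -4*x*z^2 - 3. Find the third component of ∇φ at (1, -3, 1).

-8

(∇φ)_3 = ∂φ/∂z = -8*x*z
At (1, -3, 1): -8.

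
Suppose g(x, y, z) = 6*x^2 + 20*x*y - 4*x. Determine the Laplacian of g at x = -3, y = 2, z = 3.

12

∂²g/∂x² = 12
∂²g/∂y² = 0
∂²g/∂z² = 0
∇²g = 12
At (-3, 2, 3): 12.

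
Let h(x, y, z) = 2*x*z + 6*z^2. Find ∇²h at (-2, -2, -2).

∂²h/∂x² = 0
∂²h/∂y² = 0
∂²h/∂z² = 12
∇²h = 12
At (-2, -2, -2): 12.

12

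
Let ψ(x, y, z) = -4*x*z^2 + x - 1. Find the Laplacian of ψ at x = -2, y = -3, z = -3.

∂²ψ/∂x² = 0
∂²ψ/∂y² = 0
∂²ψ/∂z² = -8*x
∇²ψ = -8*x
At (-2, -3, -3): 16.

16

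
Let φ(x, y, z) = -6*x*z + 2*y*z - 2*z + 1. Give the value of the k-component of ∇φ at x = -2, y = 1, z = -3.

(∇φ)_3 = ∂φ/∂z = -6*x + 2*y - 2
At (-2, 1, -3): 12.

12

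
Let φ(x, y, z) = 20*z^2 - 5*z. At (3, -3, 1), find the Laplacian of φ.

40

∂²φ/∂x² = 0
∂²φ/∂y² = 0
∂²φ/∂z² = 40
∇²φ = 40
At (3, -3, 1): 40.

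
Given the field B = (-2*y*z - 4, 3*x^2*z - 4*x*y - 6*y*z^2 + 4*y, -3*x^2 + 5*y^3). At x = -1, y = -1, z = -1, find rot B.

(24, -4, 8)

(∇×B)₁ = ∂B₃/∂y − ∂B₂/∂z = -3*x^2 + 15*y^2 + 12*y*z
(∇×B)₂ = ∂B₁/∂z − ∂B₃/∂x = 6*x - 2*y
(∇×B)₃ = ∂B₂/∂x − ∂B₁/∂y = 6*x*z - 4*y + 2*z
∇×B = (-3*x^2 + 15*y^2 + 12*y*z, 6*x - 2*y, 6*x*z - 4*y + 2*z)
At (-1, -1, -1): (24, -4, 8).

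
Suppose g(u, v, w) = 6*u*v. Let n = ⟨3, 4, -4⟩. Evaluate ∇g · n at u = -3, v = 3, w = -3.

∂g/∂u = 6*v
∂g/∂v = 6*u
∂g/∂w = 0
∇g at (-3, 3, -3) = (18, -18, 0)
∇g · n = (18)(3) + (-18)(4) + (0)(-4) = -18

-18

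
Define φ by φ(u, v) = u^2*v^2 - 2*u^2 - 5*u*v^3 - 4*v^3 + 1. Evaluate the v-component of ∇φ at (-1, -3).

21

(∇φ)_2 = ∂φ/∂v = 2*u^2*v - 15*u*v^2 - 12*v^2
At (-1, -3): 21.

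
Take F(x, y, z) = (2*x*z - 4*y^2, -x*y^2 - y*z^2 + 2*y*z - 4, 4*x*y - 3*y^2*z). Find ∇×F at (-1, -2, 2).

(16, 6, -20)

(∇×F)₁ = ∂F₃/∂y − ∂F₂/∂z = 4*x - 4*y*z - 2*y
(∇×F)₂ = ∂F₁/∂z − ∂F₃/∂x = 2*x - 4*y
(∇×F)₃ = ∂F₂/∂x − ∂F₁/∂y = -y^2 + 8*y
∇×F = (4*x - 4*y*z - 2*y, 2*x - 4*y, -y^2 + 8*y)
At (-1, -2, 2): (16, 6, -20).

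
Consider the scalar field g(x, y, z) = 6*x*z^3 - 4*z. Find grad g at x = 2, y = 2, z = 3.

(162, 0, 320)

∂g/∂x = 6*z^3
∂g/∂y = 0
∂g/∂z = 18*x*z^2 - 4
∇g = (6*z^3, 0, 18*x*z^2 - 4)
At (2, 2, 3): (162, 0, 320).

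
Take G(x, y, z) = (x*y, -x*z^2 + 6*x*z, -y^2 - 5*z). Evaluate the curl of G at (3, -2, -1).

(∇×G)₁ = ∂G₃/∂y − ∂G₂/∂z = 2*x*z - 6*x - 2*y
(∇×G)₂ = ∂G₁/∂z − ∂G₃/∂x = 0
(∇×G)₃ = ∂G₂/∂x − ∂G₁/∂y = -x - z^2 + 6*z
∇×G = (2*x*z - 6*x - 2*y, 0, -x - z^2 + 6*z)
At (3, -2, -1): (-20, 0, -10).

(-20, 0, -10)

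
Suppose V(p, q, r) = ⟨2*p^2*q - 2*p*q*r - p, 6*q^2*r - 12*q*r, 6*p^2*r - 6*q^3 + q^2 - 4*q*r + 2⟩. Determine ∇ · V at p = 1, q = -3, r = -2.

∂V₁/∂p = 4*p*q - 2*q*r - 1
∂V₂/∂q = 12*q*r - 12*r
∂V₃/∂r = 6*p^2 - 4*q
∇·V = 6*p^2 + 4*p*q + 10*q*r - 4*q - 12*r - 1
At (1, -3, -2): 89.

89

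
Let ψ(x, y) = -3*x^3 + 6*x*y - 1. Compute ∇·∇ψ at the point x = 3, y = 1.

-54

∂²ψ/∂x² = -18*x
∂²ψ/∂y² = 0
∇²ψ = -18*x
At (3, 1): -54.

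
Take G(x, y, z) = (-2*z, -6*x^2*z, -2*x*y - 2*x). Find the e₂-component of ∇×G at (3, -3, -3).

(∇×G)_2 = ∂G₁/∂z − ∂G₃/∂x
= -2 − (-2*y - 2)
= 2*y
At (3, -3, -3): -6.

-6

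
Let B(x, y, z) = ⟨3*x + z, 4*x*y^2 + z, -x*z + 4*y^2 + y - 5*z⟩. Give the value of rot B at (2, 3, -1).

(∇×B)₁ = ∂B₃/∂y − ∂B₂/∂z = 8*y
(∇×B)₂ = ∂B₁/∂z − ∂B₃/∂x = z + 1
(∇×B)₃ = ∂B₂/∂x − ∂B₁/∂y = 4*y^2
∇×B = (8*y, z + 1, 4*y^2)
At (2, 3, -1): (24, 0, 36).

(24, 0, 36)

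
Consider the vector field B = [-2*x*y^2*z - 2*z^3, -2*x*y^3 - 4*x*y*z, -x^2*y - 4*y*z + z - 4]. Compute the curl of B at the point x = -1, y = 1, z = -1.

(∇×B)₁ = ∂B₃/∂y − ∂B₂/∂z = -x^2 + 4*x*y - 4*z
(∇×B)₂ = ∂B₁/∂z − ∂B₃/∂x = -2*x*y^2 + 2*x*y - 6*z^2
(∇×B)₃ = ∂B₂/∂x − ∂B₁/∂y = 4*x*y*z - 2*y^3 - 4*y*z
∇×B = (-x^2 + 4*x*y - 4*z, -2*x*y^2 + 2*x*y - 6*z^2, 4*x*y*z - 2*y^3 - 4*y*z)
At (-1, 1, -1): (-1, -6, 6).

(-1, -6, 6)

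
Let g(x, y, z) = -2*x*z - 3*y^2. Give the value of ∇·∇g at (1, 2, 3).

-6

∂²g/∂x² = 0
∂²g/∂y² = -6
∂²g/∂z² = 0
∇²g = -6
At (1, 2, 3): -6.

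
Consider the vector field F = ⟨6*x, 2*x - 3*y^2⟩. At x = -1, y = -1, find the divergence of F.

12

∂F₁/∂x = 6
∂F₂/∂y = -6*y
∇·F = -6*y + 6
At (-1, -1): 12.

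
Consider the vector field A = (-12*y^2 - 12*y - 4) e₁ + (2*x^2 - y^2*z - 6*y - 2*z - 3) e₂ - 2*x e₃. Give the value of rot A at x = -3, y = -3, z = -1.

(∇×A)₁ = ∂A₃/∂y − ∂A₂/∂z = y^2 + 2
(∇×A)₂ = ∂A₁/∂z − ∂A₃/∂x = 2
(∇×A)₃ = ∂A₂/∂x − ∂A₁/∂y = 4*x + 24*y + 12
∇×A = (y^2 + 2, 2, 4*x + 24*y + 12)
At (-3, -3, -1): (11, 2, -72).

(11, 2, -72)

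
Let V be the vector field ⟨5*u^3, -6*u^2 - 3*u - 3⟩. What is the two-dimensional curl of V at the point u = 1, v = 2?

-15

∂V₂/∂u = -12*u - 3
∂V₁/∂v = 0
Scalar curl = -12*u - 3
At (1, 2): -15.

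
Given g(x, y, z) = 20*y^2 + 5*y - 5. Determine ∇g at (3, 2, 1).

(0, 85, 0)

∂g/∂x = 0
∂g/∂y = 40*y + 5
∂g/∂z = 0
∇g = (0, 40*y + 5, 0)
At (3, 2, 1): (0, 85, 0).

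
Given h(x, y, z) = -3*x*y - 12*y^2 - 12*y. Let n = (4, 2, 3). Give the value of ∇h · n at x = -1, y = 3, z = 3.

-198

∂h/∂x = -3*y
∂h/∂y = -3*x - 24*y - 12
∂h/∂z = 0
∇h at (-1, 3, 3) = (-9, -81, 0)
∇h · n = (-9)(4) + (-81)(2) + (0)(3) = -198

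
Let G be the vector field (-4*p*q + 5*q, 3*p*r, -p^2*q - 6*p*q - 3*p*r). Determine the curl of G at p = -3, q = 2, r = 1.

(18, 3, -14)

(∇×G)₁ = ∂G₃/∂q − ∂G₂/∂r = -p^2 - 9*p
(∇×G)₂ = ∂G₁/∂r − ∂G₃/∂p = 2*p*q + 6*q + 3*r
(∇×G)₃ = ∂G₂/∂p − ∂G₁/∂q = 4*p + 3*r - 5
∇×G = (-p^2 - 9*p, 2*p*q + 6*q + 3*r, 4*p + 3*r - 5)
At (-3, 2, 1): (18, 3, -14).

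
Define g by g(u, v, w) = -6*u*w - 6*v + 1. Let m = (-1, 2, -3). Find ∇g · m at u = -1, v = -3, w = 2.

-18

∂g/∂u = -6*w
∂g/∂v = -6
∂g/∂w = -6*u
∇g at (-1, -3, 2) = (-12, -6, 6)
∇g · m = (-12)(-1) + (-6)(2) + (6)(-3) = -18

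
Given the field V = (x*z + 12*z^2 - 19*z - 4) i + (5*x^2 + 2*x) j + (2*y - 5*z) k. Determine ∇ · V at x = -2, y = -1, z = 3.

-2

∂V₁/∂x = z
∂V₂/∂y = 0
∂V₃/∂z = -5
∇·V = z - 5
At (-2, -1, 3): -2.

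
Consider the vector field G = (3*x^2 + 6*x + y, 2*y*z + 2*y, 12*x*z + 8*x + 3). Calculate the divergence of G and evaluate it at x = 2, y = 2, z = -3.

∂G₁/∂x = 6*x + 6
∂G₂/∂y = 2*z + 2
∂G₃/∂z = 12*x
∇·G = 18*x + 2*z + 8
At (2, 2, -3): 38.

38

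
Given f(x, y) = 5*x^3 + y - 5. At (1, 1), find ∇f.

(15, 1)

∂f/∂x = 15*x^2
∂f/∂y = 1
∇f = (15*x^2, 1)
At (1, 1): (15, 1).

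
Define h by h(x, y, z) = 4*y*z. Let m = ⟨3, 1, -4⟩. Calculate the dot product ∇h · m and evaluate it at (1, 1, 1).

∂h/∂x = 0
∂h/∂y = 4*z
∂h/∂z = 4*y
∇h at (1, 1, 1) = (0, 4, 4)
∇h · m = (0)(3) + (4)(1) + (4)(-4) = -12

-12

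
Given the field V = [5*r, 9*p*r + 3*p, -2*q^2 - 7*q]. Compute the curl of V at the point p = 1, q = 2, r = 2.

(∇×V)₁ = ∂V₃/∂q − ∂V₂/∂r = -9*p - 4*q - 7
(∇×V)₂ = ∂V₁/∂r − ∂V₃/∂p = 5
(∇×V)₃ = ∂V₂/∂p − ∂V₁/∂q = 9*r + 3
∇×V = (-9*p - 4*q - 7, 5, 9*r + 3)
At (1, 2, 2): (-24, 5, 21).

(-24, 5, 21)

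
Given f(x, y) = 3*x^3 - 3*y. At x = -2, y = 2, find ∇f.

∂f/∂x = 9*x^2
∂f/∂y = -3
∇f = (9*x^2, -3)
At (-2, 2): (36, -3).

(36, -3)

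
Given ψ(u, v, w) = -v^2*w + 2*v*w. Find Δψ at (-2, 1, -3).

6

∂²ψ/∂u² = 0
∂²ψ/∂v² = -2*w
∂²ψ/∂w² = 0
∇²ψ = -2*w
At (-2, 1, -3): 6.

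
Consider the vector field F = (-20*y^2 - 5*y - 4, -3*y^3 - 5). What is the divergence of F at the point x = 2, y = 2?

-36

∂F₁/∂x = 0
∂F₂/∂y = -9*y^2
∇·F = -9*y^2
At (2, 2): -36.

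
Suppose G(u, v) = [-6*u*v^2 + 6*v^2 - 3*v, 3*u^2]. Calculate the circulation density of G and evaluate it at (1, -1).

9

∂G₂/∂u = 6*u
∂G₁/∂v = -12*u*v + 12*v - 3
Scalar curl = 12*u*v + 6*u - 12*v + 3
At (1, -1): 9.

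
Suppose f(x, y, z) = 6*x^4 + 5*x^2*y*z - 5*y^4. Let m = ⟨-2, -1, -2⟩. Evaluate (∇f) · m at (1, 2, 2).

2

∂f/∂x = 24*x^3 + 10*x*y*z
∂f/∂y = 5*x^2*z - 20*y^3
∂f/∂z = 5*x^2*y
∇f at (1, 2, 2) = (64, -150, 10)
∇f · m = (64)(-2) + (-150)(-1) + (10)(-2) = 2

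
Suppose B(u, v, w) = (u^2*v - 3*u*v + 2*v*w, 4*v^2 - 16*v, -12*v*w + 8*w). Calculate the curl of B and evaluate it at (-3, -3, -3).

(∇×B)₁ = ∂B₃/∂v − ∂B₂/∂w = -12*w
(∇×B)₂ = ∂B₁/∂w − ∂B₃/∂u = 2*v
(∇×B)₃ = ∂B₂/∂u − ∂B₁/∂v = -u^2 + 3*u - 2*w
∇×B = (-12*w, 2*v, -u^2 + 3*u - 2*w)
At (-3, -3, -3): (36, -6, -12).

(36, -6, -12)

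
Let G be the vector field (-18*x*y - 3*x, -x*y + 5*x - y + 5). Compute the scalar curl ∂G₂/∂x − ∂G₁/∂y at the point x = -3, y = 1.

-50

∂G₂/∂x = -y + 5
∂G₁/∂y = -18*x
Scalar curl = 18*x - y + 5
At (-3, 1): -50.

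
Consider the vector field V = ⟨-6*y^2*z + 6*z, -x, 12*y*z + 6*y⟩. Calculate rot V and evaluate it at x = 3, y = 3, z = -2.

(-18, -48, -73)

(∇×V)₁ = ∂V₃/∂y − ∂V₂/∂z = 12*z + 6
(∇×V)₂ = ∂V₁/∂z − ∂V₃/∂x = -6*y^2 + 6
(∇×V)₃ = ∂V₂/∂x − ∂V₁/∂y = 12*y*z - 1
∇×V = (12*z + 6, -6*y^2 + 6, 12*y*z - 1)
At (3, 3, -2): (-18, -48, -73).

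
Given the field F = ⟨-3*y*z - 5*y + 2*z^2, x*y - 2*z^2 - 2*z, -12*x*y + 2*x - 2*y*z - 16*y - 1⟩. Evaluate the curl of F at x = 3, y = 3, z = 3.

(∇×F)₁ = ∂F₃/∂y − ∂F₂/∂z = -12*x + 2*z - 14
(∇×F)₂ = ∂F₁/∂z − ∂F₃/∂x = 9*y + 4*z - 2
(∇×F)₃ = ∂F₂/∂x − ∂F₁/∂y = y + 3*z + 5
∇×F = (-12*x + 2*z - 14, 9*y + 4*z - 2, y + 3*z + 5)
At (3, 3, 3): (-44, 37, 17).

(-44, 37, 17)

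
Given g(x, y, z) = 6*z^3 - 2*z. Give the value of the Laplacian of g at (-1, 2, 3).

∂²g/∂x² = 0
∂²g/∂y² = 0
∂²g/∂z² = 36*z
∇²g = 36*z
At (-1, 2, 3): 108.

108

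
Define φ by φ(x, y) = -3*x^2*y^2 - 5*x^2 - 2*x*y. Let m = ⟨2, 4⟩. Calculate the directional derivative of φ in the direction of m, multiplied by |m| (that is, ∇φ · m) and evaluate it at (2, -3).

28

∂φ/∂x = -6*x*y^2 - 10*x - 2*y
∂φ/∂y = -6*x^2*y - 2*x
∇φ at (2, -3) = (-122, 68)
∇φ · m = (-122)(2) + (68)(4) = 28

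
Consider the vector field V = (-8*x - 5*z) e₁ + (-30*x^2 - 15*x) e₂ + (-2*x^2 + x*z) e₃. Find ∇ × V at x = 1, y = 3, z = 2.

(0, -3, -75)

(∇×V)₁ = ∂V₃/∂y − ∂V₂/∂z = 0
(∇×V)₂ = ∂V₁/∂z − ∂V₃/∂x = 4*x - z - 5
(∇×V)₃ = ∂V₂/∂x − ∂V₁/∂y = -60*x - 15
∇×V = (0, 4*x - z - 5, -60*x - 15)
At (1, 3, 2): (0, -3, -75).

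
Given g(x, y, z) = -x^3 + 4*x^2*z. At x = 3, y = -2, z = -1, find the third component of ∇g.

(∇g)_3 = ∂g/∂z = 4*x^2
At (3, -2, -1): 36.

36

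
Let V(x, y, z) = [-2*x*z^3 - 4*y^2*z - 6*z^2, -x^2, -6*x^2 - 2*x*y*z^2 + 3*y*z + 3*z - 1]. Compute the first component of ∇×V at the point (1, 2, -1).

(∇×V)_1 = ∂V₃/∂y − ∂V₂/∂z
= -2*x*z^2 + 3*z − (0)
= -2*x*z^2 + 3*z
At (1, 2, -1): -5.

-5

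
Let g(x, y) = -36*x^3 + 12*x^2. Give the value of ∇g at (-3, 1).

∂g/∂x = -108*x^2 + 24*x
∂g/∂y = 0
∇g = (-108*x^2 + 24*x, 0)
At (-3, 1): (-1044, 0).

(-1044, 0)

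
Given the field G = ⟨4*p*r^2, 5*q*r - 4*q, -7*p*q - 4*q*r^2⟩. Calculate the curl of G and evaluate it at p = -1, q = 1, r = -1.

(-2, 15, 0)

(∇×G)₁ = ∂G₃/∂q − ∂G₂/∂r = -7*p - 5*q - 4*r^2
(∇×G)₂ = ∂G₁/∂r − ∂G₃/∂p = 8*p*r + 7*q
(∇×G)₃ = ∂G₂/∂p − ∂G₁/∂q = 0
∇×G = (-7*p - 5*q - 4*r^2, 8*p*r + 7*q, 0)
At (-1, 1, -1): (-2, 15, 0).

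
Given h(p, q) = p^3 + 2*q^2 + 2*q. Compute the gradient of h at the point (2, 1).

∂h/∂p = 3*p^2
∂h/∂q = 4*q + 2
∇h = (3*p^2, 4*q + 2)
At (2, 1): (12, 6).

(12, 6)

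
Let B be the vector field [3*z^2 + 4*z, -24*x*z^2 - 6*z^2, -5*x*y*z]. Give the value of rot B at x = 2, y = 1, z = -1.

(-98, -7, -24)

(∇×B)₁ = ∂B₃/∂y − ∂B₂/∂z = 43*x*z + 12*z
(∇×B)₂ = ∂B₁/∂z − ∂B₃/∂x = 5*y*z + 6*z + 4
(∇×B)₃ = ∂B₂/∂x − ∂B₁/∂y = -24*z^2
∇×B = (43*x*z + 12*z, 5*y*z + 6*z + 4, -24*z^2)
At (2, 1, -1): (-98, -7, -24).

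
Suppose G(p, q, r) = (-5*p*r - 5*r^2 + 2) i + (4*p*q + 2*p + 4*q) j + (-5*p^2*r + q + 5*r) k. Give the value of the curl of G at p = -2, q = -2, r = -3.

(∇×G)₁ = ∂G₃/∂q − ∂G₂/∂r = 1
(∇×G)₂ = ∂G₁/∂r − ∂G₃/∂p = 10*p*r - 5*p - 10*r
(∇×G)₃ = ∂G₂/∂p − ∂G₁/∂q = 4*q + 2
∇×G = (1, 10*p*r - 5*p - 10*r, 4*q + 2)
At (-2, -2, -3): (1, 100, -6).

(1, 100, -6)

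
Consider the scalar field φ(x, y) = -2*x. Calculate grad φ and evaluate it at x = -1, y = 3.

∂φ/∂x = -2
∂φ/∂y = 0
∇φ = (-2, 0)
At (-1, 3): (-2, 0).

(-2, 0)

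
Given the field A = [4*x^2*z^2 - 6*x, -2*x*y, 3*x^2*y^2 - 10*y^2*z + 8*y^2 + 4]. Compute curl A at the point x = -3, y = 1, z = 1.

(∇×A)₁ = ∂A₃/∂y − ∂A₂/∂z = 6*x^2*y - 20*y*z + 16*y
(∇×A)₂ = ∂A₁/∂z − ∂A₃/∂x = 8*x^2*z - 6*x*y^2
(∇×A)₃ = ∂A₂/∂x − ∂A₁/∂y = -2*y
∇×A = (6*x^2*y - 20*y*z + 16*y, 8*x^2*z - 6*x*y^2, -2*y)
At (-3, 1, 1): (50, 90, -2).

(50, 90, -2)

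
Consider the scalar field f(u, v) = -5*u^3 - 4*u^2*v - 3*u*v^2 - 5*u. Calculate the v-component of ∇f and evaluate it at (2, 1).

(∇f)_2 = ∂f/∂v = -4*u^2 - 6*u*v
At (2, 1): -28.

-28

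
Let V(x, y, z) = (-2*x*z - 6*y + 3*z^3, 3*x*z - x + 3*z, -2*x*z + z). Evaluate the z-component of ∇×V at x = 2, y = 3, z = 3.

14

(∇×V)_3 = ∂V₂/∂x − ∂V₁/∂y
= 3*z - 1 − (-6)
= 3*z + 5
At (2, 3, 3): 14.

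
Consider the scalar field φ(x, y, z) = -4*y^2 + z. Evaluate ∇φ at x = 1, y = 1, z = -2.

∂φ/∂x = 0
∂φ/∂y = -8*y
∂φ/∂z = 1
∇φ = (0, -8*y, 1)
At (1, 1, -2): (0, -8, 1).

(0, -8, 1)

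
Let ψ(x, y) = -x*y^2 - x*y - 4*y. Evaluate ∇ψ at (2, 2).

(-6, -14)

∂ψ/∂x = -y^2 - y
∂ψ/∂y = -2*x*y - x - 4
∇ψ = (-y^2 - y, -2*x*y - x - 4)
At (2, 2): (-6, -14).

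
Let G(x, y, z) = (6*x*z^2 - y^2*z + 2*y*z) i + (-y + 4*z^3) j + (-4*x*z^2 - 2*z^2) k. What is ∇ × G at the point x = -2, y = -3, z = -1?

(∇×G)₁ = ∂G₃/∂y − ∂G₂/∂z = -12*z^2
(∇×G)₂ = ∂G₁/∂z − ∂G₃/∂x = 12*x*z - y^2 + 2*y + 4*z^2
(∇×G)₃ = ∂G₂/∂x − ∂G₁/∂y = 2*y*z - 2*z
∇×G = (-12*z^2, 12*x*z - y^2 + 2*y + 4*z^2, 2*y*z - 2*z)
At (-2, -3, -1): (-12, 13, 8).

(-12, 13, 8)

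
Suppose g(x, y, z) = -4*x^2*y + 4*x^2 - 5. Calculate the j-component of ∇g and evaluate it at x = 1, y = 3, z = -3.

(∇g)_2 = ∂g/∂y = -4*x^2
At (1, 3, -3): -4.

-4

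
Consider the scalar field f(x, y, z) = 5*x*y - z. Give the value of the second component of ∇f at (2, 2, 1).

(∇f)_2 = ∂f/∂y = 5*x
At (2, 2, 1): 10.

10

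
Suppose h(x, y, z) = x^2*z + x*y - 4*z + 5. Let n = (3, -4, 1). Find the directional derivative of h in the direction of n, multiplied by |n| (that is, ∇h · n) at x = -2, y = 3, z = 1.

5

∂h/∂x = 2*x*z + y
∂h/∂y = x
∂h/∂z = x^2 - 4
∇h at (-2, 3, 1) = (-1, -2, 0)
∇h · n = (-1)(3) + (-2)(-4) + (0)(1) = 5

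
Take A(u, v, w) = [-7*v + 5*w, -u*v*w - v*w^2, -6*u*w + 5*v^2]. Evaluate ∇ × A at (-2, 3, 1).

(∇×A)₁ = ∂A₃/∂v − ∂A₂/∂w = u*v + 2*v*w + 10*v
(∇×A)₂ = ∂A₁/∂w − ∂A₃/∂u = 6*w + 5
(∇×A)₃ = ∂A₂/∂u − ∂A₁/∂v = -v*w + 7
∇×A = (u*v + 2*v*w + 10*v, 6*w + 5, -v*w + 7)
At (-2, 3, 1): (30, 11, 4).

(30, 11, 4)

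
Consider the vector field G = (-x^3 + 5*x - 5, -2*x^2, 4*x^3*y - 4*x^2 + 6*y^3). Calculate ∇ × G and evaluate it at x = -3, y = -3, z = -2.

(54, 300, 12)

(∇×G)₁ = ∂G₃/∂y − ∂G₂/∂z = 4*x^3 + 18*y^2
(∇×G)₂ = ∂G₁/∂z − ∂G₃/∂x = -12*x^2*y + 8*x
(∇×G)₃ = ∂G₂/∂x − ∂G₁/∂y = -4*x
∇×G = (4*x^3 + 18*y^2, -12*x^2*y + 8*x, -4*x)
At (-3, -3, -2): (54, 300, 12).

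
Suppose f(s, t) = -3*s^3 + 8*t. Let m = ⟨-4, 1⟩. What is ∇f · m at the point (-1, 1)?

∂f/∂s = -9*s^2
∂f/∂t = 8
∇f at (-1, 1) = (-9, 8)
∇f · m = (-9)(-4) + (8)(1) = 44

44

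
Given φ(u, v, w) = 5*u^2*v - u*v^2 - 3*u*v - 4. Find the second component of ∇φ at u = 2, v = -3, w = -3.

26

(∇φ)_2 = ∂φ/∂v = 5*u^2 - 2*u*v - 3*u
At (2, -3, -3): 26.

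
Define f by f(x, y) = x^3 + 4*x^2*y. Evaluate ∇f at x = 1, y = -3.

(-21, 4)

∂f/∂x = 3*x^2 + 8*x*y
∂f/∂y = 4*x^2
∇f = (3*x^2 + 8*x*y, 4*x^2)
At (1, -3): (-21, 4).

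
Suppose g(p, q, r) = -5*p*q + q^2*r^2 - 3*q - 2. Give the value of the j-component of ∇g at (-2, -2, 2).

-9

(∇g)_2 = ∂g/∂q = -5*p + 2*q*r^2 - 3
At (-2, -2, 2): -9.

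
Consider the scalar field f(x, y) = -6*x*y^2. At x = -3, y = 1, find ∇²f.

36

∂²f/∂x² = 0
∂²f/∂y² = -12*x
∇²f = -12*x
At (-3, 1): 36.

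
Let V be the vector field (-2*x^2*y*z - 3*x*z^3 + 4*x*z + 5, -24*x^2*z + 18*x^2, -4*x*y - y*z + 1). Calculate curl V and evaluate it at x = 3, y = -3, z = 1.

(∇×V)₁ = ∂V₃/∂y − ∂V₂/∂z = 24*x^2 - 4*x - z
(∇×V)₂ = ∂V₁/∂z − ∂V₃/∂x = -2*x^2*y - 9*x*z^2 + 4*x + 4*y
(∇×V)₃ = ∂V₂/∂x − ∂V₁/∂y = 2*x^2*z - 48*x*z + 36*x
∇×V = (24*x^2 - 4*x - z, -2*x^2*y - 9*x*z^2 + 4*x + 4*y, 2*x^2*z - 48*x*z + 36*x)
At (3, -3, 1): (203, 27, -18).

(203, 27, -18)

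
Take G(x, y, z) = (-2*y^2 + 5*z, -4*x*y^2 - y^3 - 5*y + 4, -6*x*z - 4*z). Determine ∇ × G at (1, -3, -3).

(∇×G)₁ = ∂G₃/∂y − ∂G₂/∂z = 0
(∇×G)₂ = ∂G₁/∂z − ∂G₃/∂x = 6*z + 5
(∇×G)₃ = ∂G₂/∂x − ∂G₁/∂y = -4*y^2 + 4*y
∇×G = (0, 6*z + 5, -4*y^2 + 4*y)
At (1, -3, -3): (0, -13, -48).

(0, -13, -48)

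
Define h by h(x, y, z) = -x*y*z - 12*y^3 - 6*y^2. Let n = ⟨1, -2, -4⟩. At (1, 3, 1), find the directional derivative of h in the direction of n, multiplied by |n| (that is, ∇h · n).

∂h/∂x = -y*z
∂h/∂y = -x*z - 36*y^2 - 12*y
∂h/∂z = -x*y
∇h at (1, 3, 1) = (-3, -361, -3)
∇h · n = (-3)(1) + (-361)(-2) + (-3)(-4) = 731

731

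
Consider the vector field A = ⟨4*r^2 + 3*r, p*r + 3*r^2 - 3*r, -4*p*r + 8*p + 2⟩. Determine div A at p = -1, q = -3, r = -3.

∂A₁/∂p = 0
∂A₂/∂q = 0
∂A₃/∂r = -4*p
∇·A = -4*p
At (-1, -3, -3): 4.

4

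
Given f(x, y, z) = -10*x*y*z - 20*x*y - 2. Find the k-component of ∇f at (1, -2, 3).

20

(∇f)_3 = ∂f/∂z = -10*x*y
At (1, -2, 3): 20.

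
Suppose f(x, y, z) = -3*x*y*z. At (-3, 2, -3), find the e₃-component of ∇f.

18

(∇f)_3 = ∂f/∂z = -3*x*y
At (-3, 2, -3): 18.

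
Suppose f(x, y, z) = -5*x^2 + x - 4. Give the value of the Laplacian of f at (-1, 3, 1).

∂²f/∂x² = -10
∂²f/∂y² = 0
∂²f/∂z² = 0
∇²f = -10
At (-1, 3, 1): -10.

-10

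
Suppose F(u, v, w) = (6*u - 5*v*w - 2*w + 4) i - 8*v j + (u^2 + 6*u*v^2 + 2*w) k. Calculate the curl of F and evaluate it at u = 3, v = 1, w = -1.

(∇×F)₁ = ∂F₃/∂v − ∂F₂/∂w = 12*u*v
(∇×F)₂ = ∂F₁/∂w − ∂F₃/∂u = -2*u - 6*v^2 - 5*v - 2
(∇×F)₃ = ∂F₂/∂u − ∂F₁/∂v = 5*w
∇×F = (12*u*v, -2*u - 6*v^2 - 5*v - 2, 5*w)
At (3, 1, -1): (36, -19, -5).

(36, -19, -5)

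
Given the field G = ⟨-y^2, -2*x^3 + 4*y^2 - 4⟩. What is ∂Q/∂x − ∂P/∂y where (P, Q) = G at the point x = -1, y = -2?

-10

∂G₂/∂x = -6*x^2
∂G₁/∂y = -2*y
Scalar curl = -6*x^2 + 2*y
At (-1, -2): -10.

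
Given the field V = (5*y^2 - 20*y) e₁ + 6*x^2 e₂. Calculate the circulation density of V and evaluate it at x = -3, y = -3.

14

∂V₂/∂x = 12*x
∂V₁/∂y = 10*y - 20
Scalar curl = 12*x - 10*y + 20
At (-3, -3): 14.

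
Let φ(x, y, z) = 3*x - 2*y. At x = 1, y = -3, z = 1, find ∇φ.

∂φ/∂x = 3
∂φ/∂y = -2
∂φ/∂z = 0
∇φ = (3, -2, 0)
At (1, -3, 1): (3, -2, 0).

(3, -2, 0)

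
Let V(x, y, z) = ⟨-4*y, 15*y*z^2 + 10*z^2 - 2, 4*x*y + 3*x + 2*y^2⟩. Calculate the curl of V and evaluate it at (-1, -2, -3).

(∇×V)₁ = ∂V₃/∂y − ∂V₂/∂z = 4*x - 30*y*z + 4*y - 20*z
(∇×V)₂ = ∂V₁/∂z − ∂V₃/∂x = -4*y - 3
(∇×V)₃ = ∂V₂/∂x − ∂V₁/∂y = 4
∇×V = (4*x - 30*y*z + 4*y - 20*z, -4*y - 3, 4)
At (-1, -2, -3): (-132, 5, 4).

(-132, 5, 4)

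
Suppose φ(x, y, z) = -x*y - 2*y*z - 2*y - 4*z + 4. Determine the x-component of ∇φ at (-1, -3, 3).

3

(∇φ)_1 = ∂φ/∂x = -y
At (-1, -3, 3): 3.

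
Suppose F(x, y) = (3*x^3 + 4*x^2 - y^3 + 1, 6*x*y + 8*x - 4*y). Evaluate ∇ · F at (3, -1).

∂F₁/∂x = 9*x^2 + 8*x
∂F₂/∂y = 6*x - 4
∇·F = 9*x^2 + 14*x - 4
At (3, -1): 119.

119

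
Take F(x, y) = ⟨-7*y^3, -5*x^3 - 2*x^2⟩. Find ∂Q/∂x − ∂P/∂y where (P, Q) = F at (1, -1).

∂F₂/∂x = -15*x^2 - 4*x
∂F₁/∂y = -21*y^2
Scalar curl = -15*x^2 - 4*x + 21*y^2
At (1, -1): 2.

2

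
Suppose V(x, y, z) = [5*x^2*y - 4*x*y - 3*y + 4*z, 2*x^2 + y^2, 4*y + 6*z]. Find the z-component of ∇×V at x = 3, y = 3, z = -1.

-18

(∇×V)_3 = ∂V₂/∂x − ∂V₁/∂y
= 4*x − (5*x^2 - 4*x - 3)
= -5*x^2 + 8*x + 3
At (3, 3, -1): -18.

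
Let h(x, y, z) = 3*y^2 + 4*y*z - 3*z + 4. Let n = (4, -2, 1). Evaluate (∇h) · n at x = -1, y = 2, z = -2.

-3

∂h/∂x = 0
∂h/∂y = 6*y + 4*z
∂h/∂z = 4*y - 3
∇h at (-1, 2, -2) = (0, 4, 5)
∇h · n = (0)(4) + (4)(-2) + (5)(1) = -3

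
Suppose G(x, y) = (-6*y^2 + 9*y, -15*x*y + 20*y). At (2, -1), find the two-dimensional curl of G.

-6

∂G₂/∂x = -15*y
∂G₁/∂y = -12*y + 9
Scalar curl = -3*y - 9
At (2, -1): -6.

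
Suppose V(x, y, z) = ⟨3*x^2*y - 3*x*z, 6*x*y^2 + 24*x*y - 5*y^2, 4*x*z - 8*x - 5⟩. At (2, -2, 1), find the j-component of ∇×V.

-2

(∇×V)_2 = ∂V₁/∂z − ∂V₃/∂x
= -3*x − (4*z - 8)
= -3*x - 4*z + 8
At (2, -2, 1): -2.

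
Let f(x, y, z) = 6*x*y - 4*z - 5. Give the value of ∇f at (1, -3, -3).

∂f/∂x = 6*y
∂f/∂y = 6*x
∂f/∂z = -4
∇f = (6*y, 6*x, -4)
At (1, -3, -3): (-18, 6, -4).

(-18, 6, -4)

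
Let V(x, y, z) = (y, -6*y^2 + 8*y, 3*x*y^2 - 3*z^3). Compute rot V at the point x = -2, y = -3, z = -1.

(∇×V)₁ = ∂V₃/∂y − ∂V₂/∂z = 6*x*y
(∇×V)₂ = ∂V₁/∂z − ∂V₃/∂x = -3*y^2
(∇×V)₃ = ∂V₂/∂x − ∂V₁/∂y = -1
∇×V = (6*x*y, -3*y^2, -1)
At (-2, -3, -1): (36, -27, -1).

(36, -27, -1)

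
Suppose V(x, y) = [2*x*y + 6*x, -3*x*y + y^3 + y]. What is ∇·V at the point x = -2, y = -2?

∂V₁/∂x = 2*y + 6
∂V₂/∂y = -3*x + 3*y^2 + 1
∇·V = -3*x + 3*y^2 + 2*y + 7
At (-2, -2): 21.

21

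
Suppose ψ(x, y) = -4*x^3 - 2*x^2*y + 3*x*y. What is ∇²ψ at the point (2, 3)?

-60

∂²ψ/∂x² = -4*(6*x + y)
∂²ψ/∂y² = 0
∇²ψ = -24*x - 4*y
At (2, 3): -60.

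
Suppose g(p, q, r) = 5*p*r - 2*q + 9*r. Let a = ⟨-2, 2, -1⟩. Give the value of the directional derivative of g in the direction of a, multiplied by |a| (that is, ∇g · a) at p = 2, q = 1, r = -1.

-13

∂g/∂p = 5*r
∂g/∂q = -2
∂g/∂r = 5*p + 9
∇g at (2, 1, -1) = (-5, -2, 19)
∇g · a = (-5)(-2) + (-2)(2) + (19)(-1) = -13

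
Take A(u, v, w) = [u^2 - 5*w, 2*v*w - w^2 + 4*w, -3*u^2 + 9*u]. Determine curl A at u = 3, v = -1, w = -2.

(∇×A)₁ = ∂A₃/∂v − ∂A₂/∂w = -2*v + 2*w - 4
(∇×A)₂ = ∂A₁/∂w − ∂A₃/∂u = 6*u - 14
(∇×A)₃ = ∂A₂/∂u − ∂A₁/∂v = 0
∇×A = (-2*v + 2*w - 4, 6*u - 14, 0)
At (3, -1, -2): (-6, 4, 0).

(-6, 4, 0)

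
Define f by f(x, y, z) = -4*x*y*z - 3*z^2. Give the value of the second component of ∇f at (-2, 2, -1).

-8

(∇f)_2 = ∂f/∂y = -4*x*z
At (-2, 2, -1): -8.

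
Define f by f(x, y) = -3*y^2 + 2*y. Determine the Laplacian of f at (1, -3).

-6

∂²f/∂x² = 0
∂²f/∂y² = -6
∇²f = -6
At (1, -3): -6.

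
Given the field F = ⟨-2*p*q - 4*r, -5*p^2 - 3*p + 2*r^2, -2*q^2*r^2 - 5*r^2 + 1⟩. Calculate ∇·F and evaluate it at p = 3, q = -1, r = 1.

-12

∂F₁/∂p = -2*q
∂F₂/∂q = 0
∂F₃/∂r = -4*q^2*r - 10*r
∇·F = -4*q^2*r - 2*q - 10*r
At (3, -1, 1): -12.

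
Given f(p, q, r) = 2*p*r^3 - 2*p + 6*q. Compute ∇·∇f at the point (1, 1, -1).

-12

∂²f/∂p² = 0
∂²f/∂q² = 0
∂²f/∂r² = 12*p*r
∇²f = 12*p*r
At (1, 1, -1): -12.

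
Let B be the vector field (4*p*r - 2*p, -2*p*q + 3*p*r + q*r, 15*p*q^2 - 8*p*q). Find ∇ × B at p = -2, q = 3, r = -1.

(∇×B)₁ = ∂B₃/∂q − ∂B₂/∂r = 30*p*q - 11*p - q
(∇×B)₂ = ∂B₁/∂r − ∂B₃/∂p = 4*p - 15*q^2 + 8*q
(∇×B)₃ = ∂B₂/∂p − ∂B₁/∂q = -2*q + 3*r
∇×B = (30*p*q - 11*p - q, 4*p - 15*q^2 + 8*q, -2*q + 3*r)
At (-2, 3, -1): (-161, -119, -9).

(-161, -119, -9)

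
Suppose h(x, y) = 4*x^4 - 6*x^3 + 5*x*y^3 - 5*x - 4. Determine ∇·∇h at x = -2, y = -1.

324

∂²h/∂x² = 12*x*(4*x - 3)
∂²h/∂y² = 30*x*y
∇²h = 48*x^2 + 30*x*y - 36*x
At (-2, -1): 324.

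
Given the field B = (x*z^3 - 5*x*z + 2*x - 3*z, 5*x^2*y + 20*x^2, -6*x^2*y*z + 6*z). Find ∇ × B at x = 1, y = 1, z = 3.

(-18, 55, 50)

(∇×B)₁ = ∂B₃/∂y − ∂B₂/∂z = -6*x^2*z
(∇×B)₂ = ∂B₁/∂z − ∂B₃/∂x = 12*x*y*z + 3*x*z^2 - 5*x - 3
(∇×B)₃ = ∂B₂/∂x − ∂B₁/∂y = 10*x*y + 40*x
∇×B = (-6*x^2*z, 12*x*y*z + 3*x*z^2 - 5*x - 3, 10*x*y + 40*x)
At (1, 1, 3): (-18, 55, 50).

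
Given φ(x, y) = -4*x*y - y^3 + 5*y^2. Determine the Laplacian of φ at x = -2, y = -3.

∂²φ/∂x² = 0
∂²φ/∂y² = 2*(-3*y + 5)
∇²φ = -6*y + 10
At (-2, -3): 28.

28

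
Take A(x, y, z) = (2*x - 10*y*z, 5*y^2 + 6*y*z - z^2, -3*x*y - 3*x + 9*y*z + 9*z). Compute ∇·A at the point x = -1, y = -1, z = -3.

∂A₁/∂x = 2
∂A₂/∂y = 10*y + 6*z
∂A₃/∂z = 9*y + 9
∇·A = 19*y + 6*z + 11
At (-1, -1, -3): -26.

-26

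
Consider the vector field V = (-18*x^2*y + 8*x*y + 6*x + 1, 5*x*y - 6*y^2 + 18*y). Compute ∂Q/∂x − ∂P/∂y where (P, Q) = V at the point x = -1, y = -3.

11

∂V₂/∂x = 5*y
∂V₁/∂y = -18*x^2 + 8*x
Scalar curl = 18*x^2 - 8*x + 5*y
At (-1, -3): 11.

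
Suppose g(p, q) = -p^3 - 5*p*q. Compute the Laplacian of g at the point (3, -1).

∂²g/∂p² = -6*p
∂²g/∂q² = 0
∇²g = -6*p
At (3, -1): -18.

-18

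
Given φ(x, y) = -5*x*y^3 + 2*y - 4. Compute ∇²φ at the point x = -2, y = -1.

-60

∂²φ/∂x² = 0
∂²φ/∂y² = -30*x*y
∇²φ = -30*x*y
At (-2, -1): -60.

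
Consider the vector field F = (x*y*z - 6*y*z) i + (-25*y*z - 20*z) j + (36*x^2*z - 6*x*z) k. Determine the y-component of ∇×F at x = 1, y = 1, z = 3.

-203

(∇×F)_2 = ∂F₁/∂z − ∂F₃/∂x
= x*y - 6*y − (72*x*z - 6*z)
= x*y - 72*x*z - 6*y + 6*z
At (1, 1, 3): -203.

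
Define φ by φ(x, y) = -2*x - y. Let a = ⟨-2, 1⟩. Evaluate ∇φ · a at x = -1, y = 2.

3

∂φ/∂x = -2
∂φ/∂y = -1
∇φ at (-1, 2) = (-2, -1)
∇φ · a = (-2)(-2) + (-1)(1) = 3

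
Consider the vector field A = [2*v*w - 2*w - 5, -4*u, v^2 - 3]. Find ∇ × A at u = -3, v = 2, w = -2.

(4, 2, 0)

(∇×A)₁ = ∂A₃/∂v − ∂A₂/∂w = 2*v
(∇×A)₂ = ∂A₁/∂w − ∂A₃/∂u = 2*v - 2
(∇×A)₃ = ∂A₂/∂u − ∂A₁/∂v = -2*w - 4
∇×A = (2*v, 2*v - 2, -2*w - 4)
At (-3, 2, -2): (4, 2, 0).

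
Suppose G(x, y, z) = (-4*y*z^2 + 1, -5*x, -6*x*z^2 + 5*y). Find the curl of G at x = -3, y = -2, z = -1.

(5, -10, -1)

(∇×G)₁ = ∂G₃/∂y − ∂G₂/∂z = 5
(∇×G)₂ = ∂G₁/∂z − ∂G₃/∂x = -8*y*z + 6*z^2
(∇×G)₃ = ∂G₂/∂x − ∂G₁/∂y = 4*z^2 - 5
∇×G = (5, -8*y*z + 6*z^2, 4*z^2 - 5)
At (-3, -2, -1): (5, -10, -1).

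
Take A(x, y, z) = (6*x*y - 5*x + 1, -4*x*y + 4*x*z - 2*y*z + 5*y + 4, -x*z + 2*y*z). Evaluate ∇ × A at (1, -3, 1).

(-8, 1, 10)

(∇×A)₁ = ∂A₃/∂y − ∂A₂/∂z = -4*x + 2*y + 2*z
(∇×A)₂ = ∂A₁/∂z − ∂A₃/∂x = z
(∇×A)₃ = ∂A₂/∂x − ∂A₁/∂y = -6*x - 4*y + 4*z
∇×A = (-4*x + 2*y + 2*z, z, -6*x - 4*y + 4*z)
At (1, -3, 1): (-8, 1, 10).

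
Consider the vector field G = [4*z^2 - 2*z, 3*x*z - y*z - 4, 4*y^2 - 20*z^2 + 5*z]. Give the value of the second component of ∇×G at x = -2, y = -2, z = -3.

-26

(∇×G)_2 = ∂G₁/∂z − ∂G₃/∂x
= 8*z - 2 − (0)
= 8*z - 2
At (-2, -2, -3): -26.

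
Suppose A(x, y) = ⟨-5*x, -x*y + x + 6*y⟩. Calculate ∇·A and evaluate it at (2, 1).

-1

∂A₁/∂x = -5
∂A₂/∂y = -x + 6
∇·A = -x + 1
At (2, 1): -1.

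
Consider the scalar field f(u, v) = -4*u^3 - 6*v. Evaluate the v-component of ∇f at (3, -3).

-6

(∇f)_2 = ∂f/∂v = -6
At (3, -3): -6.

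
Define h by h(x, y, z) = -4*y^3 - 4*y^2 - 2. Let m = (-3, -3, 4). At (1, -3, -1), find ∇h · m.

252

∂h/∂x = 0
∂h/∂y = -12*y^2 - 8*y
∂h/∂z = 0
∇h at (1, -3, -1) = (0, -84, 0)
∇h · m = (0)(-3) + (-84)(-3) + (0)(4) = 252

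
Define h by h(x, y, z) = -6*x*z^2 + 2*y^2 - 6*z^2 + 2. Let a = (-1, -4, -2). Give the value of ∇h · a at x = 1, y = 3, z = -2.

∂h/∂x = -6*z^2
∂h/∂y = 4*y
∂h/∂z = -12*x*z - 12*z
∇h at (1, 3, -2) = (-24, 12, 48)
∇h · a = (-24)(-1) + (12)(-4) + (48)(-2) = -120

-120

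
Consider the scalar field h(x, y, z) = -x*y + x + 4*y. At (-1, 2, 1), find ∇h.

(-1, 5, 0)

∂h/∂x = -y + 1
∂h/∂y = -x + 4
∂h/∂z = 0
∇h = (-y + 1, -x + 4, 0)
At (-1, 2, 1): (-1, 5, 0).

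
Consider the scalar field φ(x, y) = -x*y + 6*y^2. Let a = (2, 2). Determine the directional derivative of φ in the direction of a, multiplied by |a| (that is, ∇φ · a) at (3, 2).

38

∂φ/∂x = -y
∂φ/∂y = -x + 12*y
∇φ at (3, 2) = (-2, 21)
∇φ · a = (-2)(2) + (21)(2) = 38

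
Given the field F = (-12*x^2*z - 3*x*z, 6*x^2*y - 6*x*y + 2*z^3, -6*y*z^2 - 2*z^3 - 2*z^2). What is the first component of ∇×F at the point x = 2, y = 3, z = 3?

(∇×F)_1 = ∂F₃/∂y − ∂F₂/∂z
= -6*z^2 − (6*z^2)
= -12*z^2
At (2, 3, 3): -108.

-108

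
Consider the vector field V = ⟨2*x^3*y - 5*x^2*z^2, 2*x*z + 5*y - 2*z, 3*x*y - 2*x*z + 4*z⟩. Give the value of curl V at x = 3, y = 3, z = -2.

(∇×V)₁ = ∂V₃/∂y − ∂V₂/∂z = x + 2
(∇×V)₂ = ∂V₁/∂z − ∂V₃/∂x = -10*x^2*z - 3*y + 2*z
(∇×V)₃ = ∂V₂/∂x − ∂V₁/∂y = -2*x^3 + 2*z
∇×V = (x + 2, -10*x^2*z - 3*y + 2*z, -2*x^3 + 2*z)
At (3, 3, -2): (5, 167, -58).

(5, 167, -58)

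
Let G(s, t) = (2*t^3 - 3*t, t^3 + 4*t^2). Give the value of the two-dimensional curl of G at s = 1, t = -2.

∂G₂/∂s = 0
∂G₁/∂t = 6*t^2 - 3
Scalar curl = -6*t^2 + 3
At (1, -2): -21.

-21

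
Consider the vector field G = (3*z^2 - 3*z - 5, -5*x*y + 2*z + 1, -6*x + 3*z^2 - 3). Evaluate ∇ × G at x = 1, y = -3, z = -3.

(-2, -15, 15)

(∇×G)₁ = ∂G₃/∂y − ∂G₂/∂z = -2
(∇×G)₂ = ∂G₁/∂z − ∂G₃/∂x = 6*z + 3
(∇×G)₃ = ∂G₂/∂x − ∂G₁/∂y = -5*y
∇×G = (-2, 6*z + 3, -5*y)
At (1, -3, -3): (-2, -15, 15).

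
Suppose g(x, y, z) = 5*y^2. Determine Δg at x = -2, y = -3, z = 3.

∂²g/∂x² = 0
∂²g/∂y² = 10
∂²g/∂z² = 0
∇²g = 10
At (-2, -3, 3): 10.

10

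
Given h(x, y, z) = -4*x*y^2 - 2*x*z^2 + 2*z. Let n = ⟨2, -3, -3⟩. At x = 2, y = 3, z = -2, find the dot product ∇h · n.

∂h/∂x = -4*y^2 - 2*z^2
∂h/∂y = -8*x*y
∂h/∂z = -4*x*z + 2
∇h at (2, 3, -2) = (-44, -48, 18)
∇h · n = (-44)(2) + (-48)(-3) + (18)(-3) = 2

2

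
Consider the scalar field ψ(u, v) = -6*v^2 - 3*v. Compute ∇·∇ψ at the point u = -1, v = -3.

-12

∂²ψ/∂u² = 0
∂²ψ/∂v² = -12
∇²ψ = -12
At (-1, -3): -12.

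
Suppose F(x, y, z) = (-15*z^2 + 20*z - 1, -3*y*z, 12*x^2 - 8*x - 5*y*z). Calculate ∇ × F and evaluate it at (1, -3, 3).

(-24, -86, 0)

(∇×F)₁ = ∂F₃/∂y − ∂F₂/∂z = 3*y - 5*z
(∇×F)₂ = ∂F₁/∂z − ∂F₃/∂x = -24*x - 30*z + 28
(∇×F)₃ = ∂F₂/∂x − ∂F₁/∂y = 0
∇×F = (3*y - 5*z, -24*x - 30*z + 28, 0)
At (1, -3, 3): (-24, -86, 0).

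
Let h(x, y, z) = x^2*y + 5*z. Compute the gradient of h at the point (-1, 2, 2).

∂h/∂x = 2*x*y
∂h/∂y = x^2
∂h/∂z = 5
∇h = (2*x*y, x^2, 5)
At (-1, 2, 2): (-4, 1, 5).

(-4, 1, 5)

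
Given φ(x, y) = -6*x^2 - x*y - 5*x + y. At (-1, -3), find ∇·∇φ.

-12

∂²φ/∂x² = -12
∂²φ/∂y² = 0
∇²φ = -12
At (-1, -3): -12.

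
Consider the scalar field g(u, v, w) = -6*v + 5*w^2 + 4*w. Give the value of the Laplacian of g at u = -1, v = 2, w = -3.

∂²g/∂u² = 0
∂²g/∂v² = 0
∂²g/∂w² = 10
∇²g = 10
At (-1, 2, -3): 10.

10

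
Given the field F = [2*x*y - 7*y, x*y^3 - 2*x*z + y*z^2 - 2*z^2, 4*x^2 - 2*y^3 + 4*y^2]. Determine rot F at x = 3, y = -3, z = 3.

(-42, -24, -32)

(∇×F)₁ = ∂F₃/∂y − ∂F₂/∂z = 2*x - 6*y^2 - 2*y*z + 8*y + 4*z
(∇×F)₂ = ∂F₁/∂z − ∂F₃/∂x = -8*x
(∇×F)₃ = ∂F₂/∂x − ∂F₁/∂y = -2*x + y^3 - 2*z + 7
∇×F = (2*x - 6*y^2 - 2*y*z + 8*y + 4*z, -8*x, -2*x + y^3 - 2*z + 7)
At (3, -3, 3): (-42, -24, -32).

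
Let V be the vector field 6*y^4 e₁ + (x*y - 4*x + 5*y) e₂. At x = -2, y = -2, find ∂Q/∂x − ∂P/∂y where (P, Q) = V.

186

∂V₂/∂x = y - 4
∂V₁/∂y = 24*y^3
Scalar curl = -24*y^3 + y - 4
At (-2, -2): 186.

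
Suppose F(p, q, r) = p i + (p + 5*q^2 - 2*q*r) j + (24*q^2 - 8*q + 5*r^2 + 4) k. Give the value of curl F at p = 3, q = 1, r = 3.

(∇×F)₁ = ∂F₃/∂q − ∂F₂/∂r = 50*q - 8
(∇×F)₂ = ∂F₁/∂r − ∂F₃/∂p = 0
(∇×F)₃ = ∂F₂/∂p − ∂F₁/∂q = 1
∇×F = (50*q - 8, 0, 1)
At (3, 1, 3): (42, 0, 1).

(42, 0, 1)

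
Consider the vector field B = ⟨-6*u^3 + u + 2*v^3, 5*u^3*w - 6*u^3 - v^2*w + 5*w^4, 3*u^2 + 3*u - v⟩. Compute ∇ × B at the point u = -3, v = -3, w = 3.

(-397, 15, 189)

(∇×B)₁ = ∂B₃/∂v − ∂B₂/∂w = -5*u^3 + v^2 - 20*w^3 - 1
(∇×B)₂ = ∂B₁/∂w − ∂B₃/∂u = -6*u - 3
(∇×B)₃ = ∂B₂/∂u − ∂B₁/∂v = 15*u^2*w - 18*u^2 - 6*v^2
∇×B = (-5*u^3 + v^2 - 20*w^3 - 1, -6*u - 3, 15*u^2*w - 18*u^2 - 6*v^2)
At (-3, -3, 3): (-397, 15, 189).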